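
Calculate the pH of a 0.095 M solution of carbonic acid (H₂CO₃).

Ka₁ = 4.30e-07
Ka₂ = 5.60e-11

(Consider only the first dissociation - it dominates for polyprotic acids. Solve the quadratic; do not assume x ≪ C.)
pH = 3.69

x² + Ka₁·x − Ka₁·C = 0 with Ka₁ = 4.30e-07, C = 0.095.
x = (−Ka₁ + √(Ka₁² + 4·Ka₁·C))/2 = 2.0190e-04 M, so pH = 3.69.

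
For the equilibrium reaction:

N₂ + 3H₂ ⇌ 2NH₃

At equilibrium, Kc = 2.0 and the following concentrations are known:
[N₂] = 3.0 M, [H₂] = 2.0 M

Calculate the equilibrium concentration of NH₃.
[NH₃] = 6.9282 M

Kc = ([NH₃]^2) / ([N₂] × [H₂]^3) = 2.0
[NH₃]^2 = Kc · (reactant terms)/(other product terms) = 2.0 · 24 / 1 = 48
[NH₃] = (48)^(1/2) = 6.9282 M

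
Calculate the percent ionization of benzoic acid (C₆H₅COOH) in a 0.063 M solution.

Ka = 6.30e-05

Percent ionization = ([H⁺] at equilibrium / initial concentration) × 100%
Percent ionization = 3.11%

Let x = [H⁺]. Ka = x²/(C - x) ⇒ x² + (6.30e-05)x - (6.30e-05)(0.063) = 0. x = 1.9610e-03. Percent = (1.9610e-03/0.063) × 100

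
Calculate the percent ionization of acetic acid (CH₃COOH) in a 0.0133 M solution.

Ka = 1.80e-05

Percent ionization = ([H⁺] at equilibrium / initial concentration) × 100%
Percent ionization = 3.61%

Let x = [H⁺]. Ka = x²/(C - x) ⇒ x² + (1.80e-05)x - (1.80e-05)(0.0133) = 0. x = 4.8037e-04. Percent = (4.8037e-04/0.0133) × 100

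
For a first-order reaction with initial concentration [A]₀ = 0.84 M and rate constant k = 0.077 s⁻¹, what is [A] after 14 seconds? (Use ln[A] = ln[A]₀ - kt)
0.2858 M

ln[A] = ln[A]₀ - k·t = ln(0.84) - (0.077)·(14) = -0.1744 - 1.0780 = -1.2524
[A] = e^(-1.2524) = 0.2858 M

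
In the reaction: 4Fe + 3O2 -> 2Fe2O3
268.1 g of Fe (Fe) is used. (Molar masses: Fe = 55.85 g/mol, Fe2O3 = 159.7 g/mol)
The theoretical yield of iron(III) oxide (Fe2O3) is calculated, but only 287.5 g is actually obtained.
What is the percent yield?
Moles of Fe = 268.1 g ÷ 55.85 g/mol = 4.80036 mol
Mole ratio: 2 mol Fe2O3 / 4 mol Fe
Moles of Fe2O3 = 4.80036 × (2/4) = 2.40018 mol
Theoretical yield = 2.40018 mol × 159.7 g/mol = 383.31 g
Actual yield = 287.5 g
Percent yield = (287.5 / 383.31) × 100% = 75.0%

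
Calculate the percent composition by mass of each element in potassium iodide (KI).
K: 23.55%, I: 76.45%

Molar mass of KI = 166.0 g/mol
% K = (1 × 39.1) / 166.0 × 100% = 39.1 / 166.0 × 100% = 23.55%
% I = (1 × 126.9) / 166.0 × 100% = 126.9 / 166.0 × 100% = 76.45%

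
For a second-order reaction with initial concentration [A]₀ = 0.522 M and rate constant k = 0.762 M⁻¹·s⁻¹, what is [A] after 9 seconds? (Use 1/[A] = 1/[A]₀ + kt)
0.1140 M

1/[A] = 1/[A]₀ + k·t = 1/0.522 + (0.762)·(9) = 1.9157 + 6.8580 = 8.7737
[A] = 1/8.7737 = 0.1140 M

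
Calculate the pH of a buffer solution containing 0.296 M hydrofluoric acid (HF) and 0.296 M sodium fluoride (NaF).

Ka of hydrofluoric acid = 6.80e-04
pH = 3.17

pKa = -log(6.80e-04) = 3.17. pH = pKa + log([A⁻]/[HA]) = 3.17 + log(0.296/0.296)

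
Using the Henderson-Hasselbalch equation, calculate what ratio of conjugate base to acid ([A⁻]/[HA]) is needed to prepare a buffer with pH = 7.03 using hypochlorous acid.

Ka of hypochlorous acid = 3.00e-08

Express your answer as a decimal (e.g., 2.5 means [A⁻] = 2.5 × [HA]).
[A⁻]/[HA] = 0.321

pKa = −log(3.00e-08) = 7.5229. pH = pKa + log([A⁻]/[HA]). 7.03 = 7.5229 + log(ratio). log(ratio) = 7.03 − 7.5229 = -0.4929. ratio = 10^(-0.4929) = 0.321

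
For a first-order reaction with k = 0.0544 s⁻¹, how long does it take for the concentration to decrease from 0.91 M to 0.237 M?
24.73 s

From ln[A] = ln[A]₀ - k·t: t = ln([A]₀/[A])/k = ln(0.91/0.237)/0.0544 = ln(3.8397)/0.0544 = 1.3454/0.0544 = 24.73 s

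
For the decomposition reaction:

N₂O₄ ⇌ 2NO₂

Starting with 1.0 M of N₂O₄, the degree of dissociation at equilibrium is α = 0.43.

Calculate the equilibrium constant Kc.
K_c = 1.2975

x = α·[A]₀ = 0.43 × 1.0 = 0.43 M dissociated.
At eq: [N₂O₄] = 1.0 − 0.43 = 0.57 M; [NO₂] = 2x = 0.86 M.
Kc = [NO₂]²/[N₂O₄] = (0.86)²/0.57 = 1.298.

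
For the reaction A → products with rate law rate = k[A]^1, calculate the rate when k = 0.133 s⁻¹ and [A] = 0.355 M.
0.04722 M/s

rate = k·[A]^1 = 0.133·(0.355)^1 = 0.133·0.355 = 0.04722 M/s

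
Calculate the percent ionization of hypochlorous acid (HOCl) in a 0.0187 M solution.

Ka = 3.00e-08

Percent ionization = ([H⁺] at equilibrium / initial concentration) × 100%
Percent ionization = 0.127%

Let x = [H⁺]. Ka = x²/(C - x) ⇒ x² + (3.00e-08)x - (3.00e-08)(0.0187) = 0. x = 2.3670e-05. Percent = (2.3670e-05/0.0187) × 100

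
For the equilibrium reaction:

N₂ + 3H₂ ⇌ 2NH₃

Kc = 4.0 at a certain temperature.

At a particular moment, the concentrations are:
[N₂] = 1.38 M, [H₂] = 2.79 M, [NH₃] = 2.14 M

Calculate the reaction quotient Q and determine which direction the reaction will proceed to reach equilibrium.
Q = 0.153, Q < K, reaction proceeds forward (toward products)

Q = ([NH₃]^2) / ([N₂] × [H₂]^3)
  = ((2.14)^2) / ((1.38)·(2.79)^3) = 4.5796/29.97 = 0.1528
Since Q = 0.1528 < Kc = 4.0, the reaction proceeds forward (toward products) to reach equilibrium.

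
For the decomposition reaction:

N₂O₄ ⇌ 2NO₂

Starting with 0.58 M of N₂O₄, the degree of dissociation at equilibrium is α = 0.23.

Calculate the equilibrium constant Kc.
K_c = 0.1594

x = α·[A]₀ = 0.23 × 0.58 = 0.1334 M dissociated.
At eq: [N₂O₄] = 0.58 − 0.1334 = 0.4466 M; [NO₂] = 2x = 0.2668 M.
Kc = [NO₂]²/[N₂O₄] = (0.2668)²/0.4466 = 0.1594.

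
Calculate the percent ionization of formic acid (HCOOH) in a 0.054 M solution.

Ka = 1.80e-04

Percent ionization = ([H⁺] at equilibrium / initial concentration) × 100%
Percent ionization = 5.61%

Let x = [H⁺]. Ka = x²/(C - x) ⇒ x² + (1.80e-04)x - (1.80e-04)(0.054) = 0. x = 3.0290e-03. Percent = (3.0290e-03/0.054) × 100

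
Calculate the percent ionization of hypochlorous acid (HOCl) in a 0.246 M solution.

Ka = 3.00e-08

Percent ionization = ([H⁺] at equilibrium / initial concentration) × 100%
Percent ionization = 0.0349%

Let x = [H⁺]. Ka = x²/(C - x) ⇒ x² + (3.00e-08)x - (3.00e-08)(0.246) = 0. x = 8.5892e-05. Percent = (8.5892e-05/0.246) × 100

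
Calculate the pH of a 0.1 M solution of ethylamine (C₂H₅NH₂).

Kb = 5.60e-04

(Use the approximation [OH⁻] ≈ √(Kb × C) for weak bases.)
pH = 11.87

[OH⁻] = √(Kb × C) = √(5.60e-04 × 0.1) = 7.4833e-03. pOH = 2.13, pH = 14 - pOH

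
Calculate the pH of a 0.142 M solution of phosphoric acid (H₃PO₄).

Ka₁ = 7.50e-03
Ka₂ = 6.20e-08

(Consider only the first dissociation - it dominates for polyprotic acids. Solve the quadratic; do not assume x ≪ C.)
pH = 1.54

x² + Ka₁·x − Ka₁·C = 0 with Ka₁ = 7.50e-03, C = 0.142.
x = (−Ka₁ + √(Ka₁² + 4·Ka₁·C))/2 = 2.9099e-02 M, so pH = 1.54.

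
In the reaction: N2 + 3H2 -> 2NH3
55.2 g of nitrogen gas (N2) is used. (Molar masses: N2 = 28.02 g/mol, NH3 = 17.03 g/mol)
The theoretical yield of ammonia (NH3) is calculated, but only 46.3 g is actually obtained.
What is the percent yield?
Moles of N2 = 55.2 g ÷ 28.02 g/mol = 1.97002 mol
Mole ratio: 2 mol NH3 / 1 mol N2
Moles of NH3 = 1.97002 × (2/1) = 3.94004 mol
Theoretical yield = 3.94004 mol × 17.03 g/mol = 67.099 g
Actual yield = 46.3 g
Percent yield = (46.3 / 67.099) × 100% = 69.0%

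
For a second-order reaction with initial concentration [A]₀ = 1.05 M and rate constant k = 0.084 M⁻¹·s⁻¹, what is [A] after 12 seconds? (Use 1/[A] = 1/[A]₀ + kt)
0.5101 M

1/[A] = 1/[A]₀ + k·t = 1/1.05 + (0.084)·(12) = 0.9524 + 1.0080 = 1.9604
[A] = 1/1.9604 = 0.5101 M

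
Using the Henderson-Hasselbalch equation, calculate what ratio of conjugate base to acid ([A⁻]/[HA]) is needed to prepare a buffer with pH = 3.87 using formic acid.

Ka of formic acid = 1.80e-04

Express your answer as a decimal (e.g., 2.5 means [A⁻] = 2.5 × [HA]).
[A⁻]/[HA] = 1.334

pKa = −log(1.80e-04) = 3.7447. pH = pKa + log([A⁻]/[HA]). 3.87 = 3.7447 + log(ratio). log(ratio) = 3.87 − 3.7447 = 0.1253. ratio = 10^(0.1253) = 1.334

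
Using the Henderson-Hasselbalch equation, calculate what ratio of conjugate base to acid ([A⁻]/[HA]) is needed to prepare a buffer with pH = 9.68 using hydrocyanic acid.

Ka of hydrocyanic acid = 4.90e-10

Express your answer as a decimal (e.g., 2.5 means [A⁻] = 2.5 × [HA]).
[A⁻]/[HA] = 2.345

pKa = −log(4.90e-10) = 9.3098. pH = pKa + log([A⁻]/[HA]). 9.68 = 9.3098 + log(ratio). log(ratio) = 9.68 − 9.3098 = 0.3702. ratio = 10^(0.3702) = 2.345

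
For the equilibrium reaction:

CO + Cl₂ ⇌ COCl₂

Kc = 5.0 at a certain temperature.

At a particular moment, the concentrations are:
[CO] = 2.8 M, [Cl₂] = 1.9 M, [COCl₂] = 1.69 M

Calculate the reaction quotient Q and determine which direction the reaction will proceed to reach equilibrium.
Q = 0.318, Q < K, reaction proceeds forward (toward products)

Q = ([COCl₂]) / ([CO] × [Cl₂])
  = ((1.69)) / ((2.8)·(1.9)) = 1.69/5.32 = 0.3177
Since Q = 0.3177 < Kc = 5.0, the reaction proceeds forward (toward products) to reach equilibrium.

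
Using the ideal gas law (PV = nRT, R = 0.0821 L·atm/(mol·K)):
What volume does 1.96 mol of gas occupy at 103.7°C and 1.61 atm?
T = 103.7°C + 273.15 = 376.85 K
V = nRT/P = (1.96 × 0.0821 × 376.85) / 1.61
V = 37.67 L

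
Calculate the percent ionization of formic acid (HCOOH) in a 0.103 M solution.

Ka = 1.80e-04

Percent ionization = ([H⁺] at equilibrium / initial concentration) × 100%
Percent ionization = 4.09%

Let x = [H⁺]. Ka = x²/(C - x) ⇒ x² + (1.80e-04)x - (1.80e-04)(0.103) = 0. x = 4.2168e-03. Percent = (4.2168e-03/0.103) × 100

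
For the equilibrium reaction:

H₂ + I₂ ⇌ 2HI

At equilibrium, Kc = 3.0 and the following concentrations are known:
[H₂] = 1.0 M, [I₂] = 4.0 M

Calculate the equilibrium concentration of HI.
[HI] = 3.4641 M

Kc = ([HI]^2) / ([H₂] × [I₂]) = 3.0
[HI]^2 = Kc · (reactant terms)/(other product terms) = 3.0 · 4 / 1 = 12
[HI] = (12)^(1/2) = 3.4641 M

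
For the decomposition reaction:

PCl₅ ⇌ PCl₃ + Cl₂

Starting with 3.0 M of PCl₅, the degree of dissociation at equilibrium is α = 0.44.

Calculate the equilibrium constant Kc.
K_c = 1.0371

x = α·[A]₀ = 0.44 × 3.0 = 1.32 M dissociated.
At eq: [PCl₅] = 3.0 − 1.32 = 1.68 M; [PCl₃] = [Cl₂] = x = 1.32 M.
Kc = [PCl₃][Cl₂]/[PCl₅] = (1.32)²/1.68 = 1.037.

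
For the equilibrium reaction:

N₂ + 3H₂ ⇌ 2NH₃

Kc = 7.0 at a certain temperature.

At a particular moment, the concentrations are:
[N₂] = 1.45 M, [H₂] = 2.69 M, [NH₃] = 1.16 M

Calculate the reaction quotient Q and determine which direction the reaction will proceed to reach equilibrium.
Q = 0.048, Q < K, reaction proceeds forward (toward products)

Q = ([NH₃]^2) / ([N₂] × [H₂]^3)
  = ((1.16)^2) / ((1.45)·(2.69)^3) = 1.3456/28.224 = 0.04768
Since Q = 0.04768 < Kc = 7.0, the reaction proceeds forward (toward products) to reach equilibrium.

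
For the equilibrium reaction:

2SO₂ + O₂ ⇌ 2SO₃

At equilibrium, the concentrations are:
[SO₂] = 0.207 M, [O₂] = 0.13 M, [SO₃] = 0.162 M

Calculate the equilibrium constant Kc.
K_c = 4.7114

Kc = ([SO₃]^2) / ([SO₂]^2 × [O₂])
   = ((0.162)^2) / ((0.207)^2·(0.13))
   = 0.026244 / 0.0055704 = 4.7114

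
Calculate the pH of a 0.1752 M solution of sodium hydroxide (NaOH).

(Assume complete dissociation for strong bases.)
pH = 13.24

[OH⁻] = 0.1752 M for strong base. pOH = -log[OH⁻] = 0.76, pH = 14 - pOH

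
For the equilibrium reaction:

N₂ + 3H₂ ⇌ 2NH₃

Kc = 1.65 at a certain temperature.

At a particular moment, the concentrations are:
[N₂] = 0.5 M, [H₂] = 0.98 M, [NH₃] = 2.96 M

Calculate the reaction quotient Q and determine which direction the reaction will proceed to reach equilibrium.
Q = 18.618, Q > K, reaction proceeds reverse (toward reactants)

Q = ([NH₃]^2) / ([N₂] × [H₂]^3)
  = ((2.96)^2) / ((0.5)·(0.98)^3) = 8.7616/0.4706 = 18.62
Since Q = 18.62 > Kc = 1.65, the reaction proceeds reverse (toward reactants) to reach equilibrium.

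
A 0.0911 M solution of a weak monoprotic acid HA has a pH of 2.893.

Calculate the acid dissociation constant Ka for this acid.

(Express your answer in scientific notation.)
K_a = 1.82e-05

[H⁺] = 10^(−pH) = 10^(−2.893) = 1.279e-03 M. For HA ⇌ H⁺ + A⁻, Ka = x²/(C − x) = (1.279e-03)²/(0.0911 − 1.279e-03) = 1.82e-05.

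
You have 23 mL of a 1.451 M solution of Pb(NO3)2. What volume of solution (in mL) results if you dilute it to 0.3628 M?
Using M₁V₁ = M₂V₂:
1.451 × 23 = 0.3628 × V₂
V₂ = (1.451 × 23) / 0.3628 = 91.99 mL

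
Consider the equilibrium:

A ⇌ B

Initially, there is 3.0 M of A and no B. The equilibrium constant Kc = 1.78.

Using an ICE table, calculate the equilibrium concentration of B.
[B] = 1.921 M

ICE: [A] = 3.0 − x, [B] = x.
Kc = x/(3.0 − x) = 1.78 ⇒ x = 1.78·3.0/(1 + 1.78) = 5.34/2.78 = 1.921.
[B] = x = 1.921 M.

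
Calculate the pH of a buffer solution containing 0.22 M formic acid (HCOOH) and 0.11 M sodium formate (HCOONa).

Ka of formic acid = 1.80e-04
pH = 3.44

pKa = -log(1.80e-04) = 3.74. pH = pKa + log([A⁻]/[HA]) = 3.74 + log(0.11/0.22)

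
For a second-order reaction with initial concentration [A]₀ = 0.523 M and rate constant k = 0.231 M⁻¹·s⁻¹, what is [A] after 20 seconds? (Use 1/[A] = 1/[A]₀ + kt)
0.1531 M

1/[A] = 1/[A]₀ + k·t = 1/0.523 + (0.231)·(20) = 1.9120 + 4.6200 = 6.5320
[A] = 1/6.5320 = 0.1531 M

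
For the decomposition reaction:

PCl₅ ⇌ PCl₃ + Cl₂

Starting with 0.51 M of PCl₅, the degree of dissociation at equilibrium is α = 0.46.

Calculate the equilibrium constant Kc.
K_c = 0.1998

x = α·[A]₀ = 0.46 × 0.51 = 0.2346 M dissociated.
At eq: [PCl₅] = 0.51 − 0.2346 = 0.2754 M; [PCl₃] = [Cl₂] = x = 0.2346 M.
Kc = [PCl₃][Cl₂]/[PCl₅] = (0.2346)²/0.2754 = 0.1998.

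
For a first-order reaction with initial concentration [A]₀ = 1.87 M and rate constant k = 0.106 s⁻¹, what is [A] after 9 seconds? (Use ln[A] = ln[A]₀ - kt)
0.7203 M

ln[A] = ln[A]₀ - k·t = ln(1.87) - (0.106)·(9) = 0.6259 - 0.9540 = -0.3281
[A] = e^(-0.3281) = 0.7203 M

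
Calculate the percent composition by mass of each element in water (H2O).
H: 11.19%, O: 88.79%

Molar mass of H2O = 18.02 g/mol
% H = (2 × 1.008) / 18.02 × 100% = 2.016 / 18.02 × 100% = 11.19%
% O = (1 × 16.0) / 18.02 × 100% = 16 / 18.02 × 100% = 88.79%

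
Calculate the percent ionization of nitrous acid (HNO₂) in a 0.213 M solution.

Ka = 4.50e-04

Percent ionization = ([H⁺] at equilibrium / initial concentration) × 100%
Percent ionization = 4.49%

Let x = [H⁺]. Ka = x²/(C - x) ⇒ x² + (4.50e-04)x - (4.50e-04)(0.213) = 0. x = 9.5679e-03. Percent = (9.5679e-03/0.213) × 100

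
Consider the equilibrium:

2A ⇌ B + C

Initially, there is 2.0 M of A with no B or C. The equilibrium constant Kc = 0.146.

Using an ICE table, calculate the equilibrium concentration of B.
[B] = 0.433 M

ICE: [A] = 2.0 − 2x, [B] = [C] = x.
Kc = x²/(2.0 − 2x)² = 0.146 ⇒ √Kc = x/(2.0 − 2x).
x = √0.146·2.0/(1 + 2√0.146) = 0.3821·2.0/1.7642 = 0.43317.
[B] = x = 0.433 M.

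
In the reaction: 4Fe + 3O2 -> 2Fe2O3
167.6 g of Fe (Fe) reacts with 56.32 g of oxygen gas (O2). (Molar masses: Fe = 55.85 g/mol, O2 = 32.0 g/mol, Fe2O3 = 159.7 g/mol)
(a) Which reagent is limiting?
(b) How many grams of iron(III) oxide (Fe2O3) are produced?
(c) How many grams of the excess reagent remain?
(a) O2, (b) 187.4 g, (c) 36.54 g

Moles of Fe = 167.6 g ÷ 55.85 g/mol = 3.0009 mol
Moles of O2 = 56.32 g ÷ 32.0 g/mol = 1.76 mol
Moles ÷ coefficient: Fe: 3.0009/4 = 0.7502, O2: 1.76/3 = 0.5867
(a) O2 has the smaller value, so O2 is the limiting reagent.
(b) Moles of Fe2O3 = 1.76 mol O2 × (2/3) = 1.17333 mol; mass = 1.17333 mol × 159.7 g/mol = 187.4 g
(c) Fe consumed = 1.76 × (4/3) = 2.34667 mol; remaining = 3.0009 − 2.34667 = 0.654229 mol; mass = 0.654229 mol × 55.85 g/mol = 36.54 g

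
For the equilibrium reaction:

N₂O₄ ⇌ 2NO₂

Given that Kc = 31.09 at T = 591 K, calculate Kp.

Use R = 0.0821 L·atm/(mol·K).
K_p = 1.51e+03

Δn = (moles gaseous products) − (moles gaseous reactants) = 1
T = 591 K; RT = 0.0821 × 591 = 48.5211
Kp = Kc·(RT)^Δn = 31.09 × (48.5211)^1 = 31.09 × 48.5211 = 1.51e+03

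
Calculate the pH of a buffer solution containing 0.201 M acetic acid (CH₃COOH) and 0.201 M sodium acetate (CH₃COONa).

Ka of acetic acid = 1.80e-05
pH = 4.74

pKa = -log(1.80e-05) = 4.74. pH = pKa + log([A⁻]/[HA]) = 4.74 + log(0.201/0.201)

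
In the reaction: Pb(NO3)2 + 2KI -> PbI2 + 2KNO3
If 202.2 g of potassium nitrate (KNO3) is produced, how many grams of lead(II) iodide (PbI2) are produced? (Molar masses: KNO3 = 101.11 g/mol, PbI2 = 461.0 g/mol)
Moles of KNO3 = 202.2 g ÷ 101.11 g/mol = 1.9998 mol
Mole ratio: 1 mol PbI2 / 2 mol KNO3
Moles of PbI2 = 1.9998 × (1/2) = 0.999901 mol
Mass of PbI2 = 0.999901 mol × 461.0 g/mol = 461 g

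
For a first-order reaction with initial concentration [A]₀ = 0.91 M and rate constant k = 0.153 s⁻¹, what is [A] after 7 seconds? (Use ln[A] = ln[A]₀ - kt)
0.3118 M

ln[A] = ln[A]₀ - k·t = ln(0.91) - (0.153)·(7) = -0.0943 - 1.0710 = -1.1653
[A] = e^(-1.1653) = 0.3118 M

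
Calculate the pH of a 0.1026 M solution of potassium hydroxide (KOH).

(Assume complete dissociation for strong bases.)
pH = 13.01

[OH⁻] = 0.1026 M for strong base. pOH = -log[OH⁻] = 0.99, pH = 14 - pOH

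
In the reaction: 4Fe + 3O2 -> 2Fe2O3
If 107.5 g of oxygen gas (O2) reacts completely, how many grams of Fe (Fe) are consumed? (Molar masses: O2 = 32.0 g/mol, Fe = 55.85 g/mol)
Moles of O2 = 107.5 g ÷ 32.0 g/mol = 3.35938 mol
Mole ratio: 4 mol Fe / 3 mol O2
Moles of Fe = 3.35938 × (4/3) = 4.47917 mol
Mass of Fe = 4.47917 mol × 55.85 g/mol = 250.2 g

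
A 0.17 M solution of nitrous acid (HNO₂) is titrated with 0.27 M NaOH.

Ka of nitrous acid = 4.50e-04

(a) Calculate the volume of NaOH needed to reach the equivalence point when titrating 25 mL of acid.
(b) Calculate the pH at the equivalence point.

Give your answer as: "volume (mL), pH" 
V = 15.7 mL, pH = 8.18

(a) At equivalence: moles acid = moles base.
moles acid = 0.17 × 0.025 = 0.00425 mol; V_NaOH = 0.00425/0.27 = 0.01574 L = 15.7 mL.
(b) At equivalence, all acid → conjugate base A⁻ at [A⁻] = 0.00425/0.04074 = 0.1043 M.
Kb = Kw/Ka = 1.0e-14/4.50e-04 = 2.222e-11; [OH⁻] = √(Kb·[A⁻]) = 1.523e-06; pOH = 5.82; pH = 14 − pOH = 8.18.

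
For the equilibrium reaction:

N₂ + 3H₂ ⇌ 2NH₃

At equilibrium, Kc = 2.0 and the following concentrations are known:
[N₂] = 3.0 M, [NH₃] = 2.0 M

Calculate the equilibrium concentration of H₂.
[H₂] = 0.8736 M

Kc = ([NH₃]^2) / ([N₂] × [H₂]^3) = 2.0
[H₂]^3 = (product terms)/(Kc · other reactant terms) = 4 / (2.0 · 3) = 0.66667
[H₂] = (0.66667)^(1/3) = 0.8736 M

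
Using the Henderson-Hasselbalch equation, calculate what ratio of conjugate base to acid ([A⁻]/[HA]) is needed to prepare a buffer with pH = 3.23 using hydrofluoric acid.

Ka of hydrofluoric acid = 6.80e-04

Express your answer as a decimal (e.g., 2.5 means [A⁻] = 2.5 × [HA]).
[A⁻]/[HA] = 1.155

pKa = −log(6.80e-04) = 3.1675. pH = pKa + log([A⁻]/[HA]). 3.23 = 3.1675 + log(ratio). log(ratio) = 3.23 − 3.1675 = 0.0625. ratio = 10^(0.0625) = 1.155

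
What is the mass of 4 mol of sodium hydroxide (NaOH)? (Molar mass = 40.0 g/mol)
Mass = 4 mol × 40.0 g/mol = 160 g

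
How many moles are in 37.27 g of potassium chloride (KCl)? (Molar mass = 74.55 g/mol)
Moles = 37.27 g ÷ 74.55 g/mol = 0.4999 mol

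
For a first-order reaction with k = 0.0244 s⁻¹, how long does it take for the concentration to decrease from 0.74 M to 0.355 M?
30.10 s

From ln[A] = ln[A]₀ - k·t: t = ln([A]₀/[A])/k = ln(0.74/0.355)/0.0244 = ln(2.0845)/0.0244 = 0.7345/0.0244 = 30.10 s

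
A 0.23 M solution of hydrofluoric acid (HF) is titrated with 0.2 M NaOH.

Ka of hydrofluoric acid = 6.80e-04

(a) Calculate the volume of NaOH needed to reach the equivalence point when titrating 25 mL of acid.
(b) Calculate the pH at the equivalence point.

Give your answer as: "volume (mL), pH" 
V = 28.7 mL, pH = 8.10

(a) At equivalence: moles acid = moles base.
moles acid = 0.23 × 0.025 = 0.00575 mol; V_NaOH = 0.00575/0.2 = 0.02875 L = 28.7 mL.
(b) At equivalence, all acid → conjugate base A⁻ at [A⁻] = 0.00575/0.05375 = 0.107 M.
Kb = Kw/Ka = 1.0e-14/6.80e-04 = 1.471e-11; [OH⁻] = √(Kb·[A⁻]) = 1.254e-06; pOH = 5.90; pH = 14 − pOH = 8.10.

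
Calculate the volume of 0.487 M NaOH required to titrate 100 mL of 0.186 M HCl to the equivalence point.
V_{base} = 38.2 mL

At equivalence: moles acid = moles base.
moles HCl = 0.186 M × 0.1 L = 0.0186 mol
V_NaOH = 0.0186 mol ÷ 0.487 M = 0.03819 L = 38.2 mL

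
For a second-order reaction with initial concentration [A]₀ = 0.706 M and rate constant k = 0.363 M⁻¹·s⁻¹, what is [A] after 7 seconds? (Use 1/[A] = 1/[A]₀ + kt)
0.2527 M

1/[A] = 1/[A]₀ + k·t = 1/0.706 + (0.363)·(7) = 1.4164 + 2.5410 = 3.9574
[A] = 1/3.9574 = 0.2527 M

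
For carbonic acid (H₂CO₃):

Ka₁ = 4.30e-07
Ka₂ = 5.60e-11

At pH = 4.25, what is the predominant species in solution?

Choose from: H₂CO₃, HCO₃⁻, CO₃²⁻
H₂CO₃

pKa1 = 6.37, pKa2 = 10.25. Each pKa is the crossover between adjacent species; pH = 4.25 lies in the region where H₂CO₃ predominates.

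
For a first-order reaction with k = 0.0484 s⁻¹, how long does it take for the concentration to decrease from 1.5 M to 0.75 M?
14.32 s

From ln[A] = ln[A]₀ - k·t: t = ln([A]₀/[A])/k = ln(1.5/0.75)/0.0484 = ln(2.0000)/0.0484 = 0.6931/0.0484 = 14.32 s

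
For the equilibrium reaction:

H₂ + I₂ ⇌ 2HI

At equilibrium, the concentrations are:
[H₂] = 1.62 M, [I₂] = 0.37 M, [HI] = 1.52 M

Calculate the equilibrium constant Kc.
K_c = 3.8545

Kc = ([HI]^2) / ([H₂] × [I₂])
   = ((1.52)^2) / ((1.62)·(0.37))
   = 2.3104 / 0.5994 = 3.8545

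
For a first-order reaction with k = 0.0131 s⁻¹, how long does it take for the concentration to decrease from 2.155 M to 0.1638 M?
196.71 s

From ln[A] = ln[A]₀ - k·t: t = ln([A]₀/[A])/k = ln(2.155/0.1638)/0.0131 = ln(13.1563)/0.0131 = 2.5769/0.0131 = 196.71 s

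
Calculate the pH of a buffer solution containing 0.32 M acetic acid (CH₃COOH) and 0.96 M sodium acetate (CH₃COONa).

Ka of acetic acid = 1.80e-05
pH = 5.22

pKa = -log(1.80e-05) = 4.74. pH = pKa + log([A⁻]/[HA]) = 4.74 + log(0.96/0.32)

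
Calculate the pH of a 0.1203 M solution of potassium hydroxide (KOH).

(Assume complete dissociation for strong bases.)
pH = 13.08

[OH⁻] = 0.1203 M for strong base. pOH = -log[OH⁻] = 0.92, pH = 14 - pOH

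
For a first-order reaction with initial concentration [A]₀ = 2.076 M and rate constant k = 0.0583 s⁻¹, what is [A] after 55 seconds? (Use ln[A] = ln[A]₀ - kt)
0.0841 M

ln[A] = ln[A]₀ - k·t = ln(2.076) - (0.0583)·(55) = 0.7304 - 3.2065 = -2.4761
[A] = e^(-2.4761) = 0.0841 M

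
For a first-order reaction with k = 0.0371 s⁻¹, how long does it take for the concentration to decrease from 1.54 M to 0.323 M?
42.10 s

From ln[A] = ln[A]₀ - k·t: t = ln([A]₀/[A])/k = ln(1.54/0.323)/0.0371 = ln(4.7678)/0.0371 = 1.5619/0.0371 = 42.10 s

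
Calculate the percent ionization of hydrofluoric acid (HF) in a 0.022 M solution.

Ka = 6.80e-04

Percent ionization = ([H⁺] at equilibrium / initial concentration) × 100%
Percent ionization = 16.1%

Let x = [H⁺]. Ka = x²/(C - x) ⇒ x² + (6.80e-04)x - (6.80e-04)(0.022) = 0. x = 3.5427e-03. Percent = (3.5427e-03/0.022) × 100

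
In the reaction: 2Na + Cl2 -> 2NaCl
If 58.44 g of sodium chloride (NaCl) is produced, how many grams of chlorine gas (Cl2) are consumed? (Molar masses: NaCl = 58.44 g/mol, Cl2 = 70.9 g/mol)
Moles of NaCl = 58.44 g ÷ 58.44 g/mol = 1 mol
Mole ratio: 1 mol Cl2 / 2 mol NaCl
Moles of Cl2 = 1 × (1/2) = 0.5 mol
Mass of Cl2 = 0.5 mol × 70.9 g/mol = 35.45 g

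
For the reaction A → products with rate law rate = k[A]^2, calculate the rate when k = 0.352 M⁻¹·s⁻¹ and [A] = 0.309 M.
0.03361 M/s

rate = k·[A]^2 = 0.352·(0.309)^2 = 0.352·0.095481 = 0.03361 M/s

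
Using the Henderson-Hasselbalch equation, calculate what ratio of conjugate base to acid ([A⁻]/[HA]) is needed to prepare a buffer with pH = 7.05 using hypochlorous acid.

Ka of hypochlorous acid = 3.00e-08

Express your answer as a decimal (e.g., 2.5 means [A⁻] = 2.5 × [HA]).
[A⁻]/[HA] = 0.337

pKa = −log(3.00e-08) = 7.5229. pH = pKa + log([A⁻]/[HA]). 7.05 = 7.5229 + log(ratio). log(ratio) = 7.05 − 7.5229 = -0.4729. ratio = 10^(-0.4729) = 0.337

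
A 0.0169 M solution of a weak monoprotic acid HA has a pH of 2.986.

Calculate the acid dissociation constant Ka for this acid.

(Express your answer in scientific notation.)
K_a = 6.72e-05

[H⁺] = 10^(−pH) = 10^(−2.986) = 1.033e-03 M. For HA ⇌ H⁺ + A⁻, Ka = x²/(C − x) = (1.033e-03)²/(0.0169 − 1.033e-03) = 6.72e-05.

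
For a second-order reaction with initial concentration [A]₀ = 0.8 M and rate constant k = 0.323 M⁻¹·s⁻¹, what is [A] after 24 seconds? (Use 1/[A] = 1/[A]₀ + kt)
0.1111 M

1/[A] = 1/[A]₀ + k·t = 1/0.8 + (0.323)·(24) = 1.2500 + 7.7520 = 9.0020
[A] = 1/9.0020 = 0.1111 M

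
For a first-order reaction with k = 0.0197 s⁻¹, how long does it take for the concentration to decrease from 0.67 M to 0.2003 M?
61.29 s

From ln[A] = ln[A]₀ - k·t: t = ln([A]₀/[A])/k = ln(0.67/0.2003)/0.0197 = ln(3.3450)/0.0197 = 1.2075/0.0197 = 61.29 s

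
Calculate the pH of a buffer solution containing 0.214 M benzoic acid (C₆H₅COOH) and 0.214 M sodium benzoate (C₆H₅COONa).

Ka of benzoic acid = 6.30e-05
pH = 4.20

pKa = -log(6.30e-05) = 4.20. pH = pKa + log([A⁻]/[HA]) = 4.20 + log(0.214/0.214)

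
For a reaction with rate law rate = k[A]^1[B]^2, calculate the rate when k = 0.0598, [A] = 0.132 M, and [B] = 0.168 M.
0.0002228 M/s

rate = k·[A]^1·[B]^2 = 0.0598·(0.132)^1·(0.168)^2 = 0.0598·0.132·0.028224 = 0.0002228 M/s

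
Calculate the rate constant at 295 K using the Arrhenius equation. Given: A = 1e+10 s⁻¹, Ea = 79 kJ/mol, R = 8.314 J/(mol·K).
1.03e-04 s⁻¹

k = A·exp(-Ea/(R·T)) = 1e+10·exp(-79000/(8.314·295)) = 1e+10·exp(-32.2103) = 1e+10·1.0262e-14 = 1.03e-04 s⁻¹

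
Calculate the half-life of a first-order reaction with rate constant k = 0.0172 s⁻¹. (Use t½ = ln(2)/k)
40.30 s

t½ = ln(2)/k = 0.6931/0.0172 = 40.30 s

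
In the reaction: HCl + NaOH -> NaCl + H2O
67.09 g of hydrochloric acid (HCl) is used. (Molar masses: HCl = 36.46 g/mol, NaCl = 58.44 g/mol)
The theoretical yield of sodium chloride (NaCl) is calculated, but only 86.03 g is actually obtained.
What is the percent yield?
Moles of HCl = 67.09 g ÷ 36.46 g/mol = 1.8401 mol
Mole ratio: 1 mol NaCl / 1 mol HCl
Moles of NaCl = 1.8401 × (1/1) = 1.8401 mol
Theoretical yield = 1.8401 mol × 58.44 g/mol = 107.54 g
Actual yield = 86.03 g
Percent yield = (86.03 / 107.54) × 100% = 80.0%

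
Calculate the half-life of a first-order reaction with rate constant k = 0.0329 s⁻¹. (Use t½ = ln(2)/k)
21.07 s

t½ = ln(2)/k = 0.6931/0.0329 = 21.07 s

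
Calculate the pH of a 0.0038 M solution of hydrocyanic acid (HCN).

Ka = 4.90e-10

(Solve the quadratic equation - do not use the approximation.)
pH = 5.87

x² + Ka×x - Ka×C = 0. Using quadratic formula: [H⁺] = 1.3643e-06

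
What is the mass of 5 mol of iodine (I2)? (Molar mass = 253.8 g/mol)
Mass = 5 mol × 253.8 g/mol = 1269 g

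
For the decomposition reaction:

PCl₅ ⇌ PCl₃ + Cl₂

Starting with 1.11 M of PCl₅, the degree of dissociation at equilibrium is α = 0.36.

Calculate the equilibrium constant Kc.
K_c = 0.2248

x = α·[A]₀ = 0.36 × 1.11 = 0.3996 M dissociated.
At eq: [PCl₅] = 1.11 − 0.3996 = 0.7104 M; [PCl₃] = [Cl₂] = x = 0.3996 M.
Kc = [PCl₃][Cl₂]/[PCl₅] = (0.3996)²/0.7104 = 0.2248.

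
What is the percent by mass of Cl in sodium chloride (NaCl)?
Mass of Cl in formula = 35.45 × 1 = 35.45 g/mol
Molar mass = 58.44 g/mol
% Cl = (35.45/58.44) × 100% = 60.66%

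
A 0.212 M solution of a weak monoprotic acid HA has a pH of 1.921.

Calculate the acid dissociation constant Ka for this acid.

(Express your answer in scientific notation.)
K_a = 7.19e-04

[H⁺] = 10^(−pH) = 10^(−1.921) = 1.199e-02 M. For HA ⇌ H⁺ + A⁻, Ka = x²/(C − x) = (1.199e-02)²/(0.212 − 1.199e-02) = 7.19e-04.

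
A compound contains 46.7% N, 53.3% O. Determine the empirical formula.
Moles of N = 46.7 g / 14.01 g/mol = 3.333 mol
Moles of O = 53.3 g / 16.0 g/mol = 3.331 mol

Smallest moles = 3.331
Divide all by smallest:
N: 3.333 / 3.331 = 1.00
O: 3.331 / 3.331 = 1.00

Empirical formula: NO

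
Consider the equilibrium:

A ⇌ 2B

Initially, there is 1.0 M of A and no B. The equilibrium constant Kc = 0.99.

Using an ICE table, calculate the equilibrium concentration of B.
[B] = 0.778 M

ICE: [A] = 1.0 − x, [B] = 2x.
Kc = (2x)²/(1.0 − x) = 0.99 ⇒ 4x² + 0.99x − 0.99 = 0.
x = (−0.99 + √(0.99² + 4·4·0.99))/(2·4) = (−0.99 + √16.82)/8 = 0.3889.
[B] = 2x = 0.778 M.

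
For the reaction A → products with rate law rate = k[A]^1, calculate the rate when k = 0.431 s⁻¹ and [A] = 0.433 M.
0.1866 M/s

rate = k·[A]^1 = 0.431·(0.433)^1 = 0.431·0.433 = 0.1866 M/s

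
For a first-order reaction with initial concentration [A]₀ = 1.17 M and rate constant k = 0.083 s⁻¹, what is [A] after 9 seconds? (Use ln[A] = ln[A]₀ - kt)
0.5543 M

ln[A] = ln[A]₀ - k·t = ln(1.17) - (0.083)·(9) = 0.1570 - 0.7470 = -0.5900
[A] = e^(-0.5900) = 0.5543 M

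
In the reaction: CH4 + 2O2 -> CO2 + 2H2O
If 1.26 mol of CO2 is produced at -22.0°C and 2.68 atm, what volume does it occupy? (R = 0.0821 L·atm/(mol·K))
T = -22.0°C + 273.15 = 251.15 K
V = nRT/P = (1.26 × 0.0821 × 251.15) / 2.68
V = 9.69 L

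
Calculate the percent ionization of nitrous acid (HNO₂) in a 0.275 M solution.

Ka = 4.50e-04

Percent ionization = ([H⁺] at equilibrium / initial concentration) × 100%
Percent ionization = 3.96%

Let x = [H⁺]. Ka = x²/(C - x) ⇒ x² + (4.50e-04)x - (4.50e-04)(0.275) = 0. x = 1.0902e-02. Percent = (1.0902e-02/0.275) × 100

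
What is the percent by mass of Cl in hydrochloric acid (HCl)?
Mass of Cl in formula = 35.45 × 1 = 35.45 g/mol
Molar mass = 36.46 g/mol
% Cl = (35.45/36.46) × 100% = 97.23%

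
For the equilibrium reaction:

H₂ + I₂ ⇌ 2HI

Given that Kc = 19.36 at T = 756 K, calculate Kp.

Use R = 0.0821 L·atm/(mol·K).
K_p = 19.3600

Δn = (moles gaseous products) − (moles gaseous reactants) = 0
T = 756 K; RT = 0.0821 × 756 = 62.0676
Kp = Kc·(RT)^Δn = 19.36 × (62.0676)^0 = 19.36 × 1 = 19.3600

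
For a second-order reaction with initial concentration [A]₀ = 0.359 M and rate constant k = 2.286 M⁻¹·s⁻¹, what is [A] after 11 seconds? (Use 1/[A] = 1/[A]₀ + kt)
0.0358 M

1/[A] = 1/[A]₀ + k·t = 1/0.359 + (2.286)·(11) = 2.7855 + 25.1460 = 27.9315
[A] = 1/27.9315 = 0.0358 M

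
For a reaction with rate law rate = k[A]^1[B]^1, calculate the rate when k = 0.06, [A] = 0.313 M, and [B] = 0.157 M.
0.002948 M/s

rate = k·[A]^1·[B]^1 = 0.06·(0.313)^1·(0.157)^1 = 0.06·0.313·0.157 = 0.002948 M/s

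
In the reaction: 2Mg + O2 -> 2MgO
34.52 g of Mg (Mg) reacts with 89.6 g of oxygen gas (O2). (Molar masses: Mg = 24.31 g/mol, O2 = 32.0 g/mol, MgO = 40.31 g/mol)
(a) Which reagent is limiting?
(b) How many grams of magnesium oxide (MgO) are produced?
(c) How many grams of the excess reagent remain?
(a) Mg, (b) 57.24 g, (c) 66.88 g

Moles of Mg = 34.52 g ÷ 24.31 g/mol = 1.41999 mol
Moles of O2 = 89.6 g ÷ 32.0 g/mol = 2.8 mol
Moles ÷ coefficient: Mg: 1.41999/2 = 0.71, O2: 2.8/1 = 2.8
(a) Mg has the smaller value, so Mg is the limiting reagent.
(b) Moles of MgO = 1.41999 mol Mg × (2/2) = 1.41999 mol; mass = 1.41999 mol × 40.31 g/mol = 57.24 g
(c) O2 consumed = 1.41999 × (1/2) = 0.709996 mol; remaining = 2.8 − 0.709996 = 2.09 mol; mass = 2.09 mol × 32.0 g/mol = 66.88 g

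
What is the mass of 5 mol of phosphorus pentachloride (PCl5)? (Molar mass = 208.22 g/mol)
Mass = 5 mol × 208.22 g/mol = 1041 g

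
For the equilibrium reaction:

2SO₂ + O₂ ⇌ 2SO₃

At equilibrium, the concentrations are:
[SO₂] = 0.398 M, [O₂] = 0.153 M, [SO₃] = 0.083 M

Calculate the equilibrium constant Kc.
K_c = 0.2842

Kc = ([SO₃]^2) / ([SO₂]^2 × [O₂])
   = ((0.083)^2) / ((0.398)^2·(0.153))
   = 0.006889 / 0.024236 = 0.2842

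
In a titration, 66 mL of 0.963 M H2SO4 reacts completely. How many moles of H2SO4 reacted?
Moles = Molarity × Volume (L)
Moles = 0.963 M × 0.066 L = 0.06356 mol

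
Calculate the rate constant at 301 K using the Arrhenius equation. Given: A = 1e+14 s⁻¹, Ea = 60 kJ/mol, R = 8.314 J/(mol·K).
3.87e+03 s⁻¹

k = A·exp(-Ea/(R·T)) = 1e+14·exp(-60000/(8.314·301)) = 1e+14·exp(-23.9759) = 1e+14·3.8673e-11 = 3.87e+03 s⁻¹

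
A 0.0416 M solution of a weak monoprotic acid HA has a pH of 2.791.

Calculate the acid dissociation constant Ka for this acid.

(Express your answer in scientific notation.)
K_a = 6.55e-05

[H⁺] = 10^(−pH) = 10^(−2.791) = 1.618e-03 M. For HA ⇌ H⁺ + A⁻, Ka = x²/(C − x) = (1.618e-03)²/(0.0416 − 1.618e-03) = 6.55e-05.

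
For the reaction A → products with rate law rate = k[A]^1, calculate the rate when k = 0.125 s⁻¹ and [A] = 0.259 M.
0.03238 M/s

rate = k·[A]^1 = 0.125·(0.259)^1 = 0.125·0.259 = 0.03238 M/s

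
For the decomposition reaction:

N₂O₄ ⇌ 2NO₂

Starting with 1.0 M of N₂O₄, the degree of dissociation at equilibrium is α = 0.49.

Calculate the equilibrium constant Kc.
K_c = 1.8831

x = α·[A]₀ = 0.49 × 1.0 = 0.49 M dissociated.
At eq: [N₂O₄] = 1.0 − 0.49 = 0.51 M; [NO₂] = 2x = 0.98 M.
Kc = [NO₂]²/[N₂O₄] = (0.98)²/0.51 = 1.883.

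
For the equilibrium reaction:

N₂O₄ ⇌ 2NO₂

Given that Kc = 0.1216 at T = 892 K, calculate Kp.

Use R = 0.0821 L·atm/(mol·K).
K_p = 8.9052

Δn = (moles gaseous products) − (moles gaseous reactants) = 1
T = 892 K; RT = 0.0821 × 892 = 73.2332
Kp = Kc·(RT)^Δn = 0.1216 × (73.2332)^1 = 0.1216 × 73.2332 = 8.9052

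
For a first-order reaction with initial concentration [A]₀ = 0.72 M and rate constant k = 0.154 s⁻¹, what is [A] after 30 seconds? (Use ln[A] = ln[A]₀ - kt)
0.0071 M

ln[A] = ln[A]₀ - k·t = ln(0.72) - (0.154)·(30) = -0.3285 - 4.6200 = -4.9485
[A] = e^(-4.9485) = 0.0071 M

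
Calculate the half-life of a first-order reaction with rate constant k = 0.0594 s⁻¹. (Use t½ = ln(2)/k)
11.67 s

t½ = ln(2)/k = 0.6931/0.0594 = 11.67 s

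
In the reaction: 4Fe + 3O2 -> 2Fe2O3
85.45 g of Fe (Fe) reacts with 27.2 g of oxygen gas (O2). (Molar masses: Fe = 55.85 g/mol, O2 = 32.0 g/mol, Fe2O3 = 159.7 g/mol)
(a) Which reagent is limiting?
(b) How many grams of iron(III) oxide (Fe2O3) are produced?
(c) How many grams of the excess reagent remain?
(a) O2, (b) 90.5 g, (c) 22.15 g

Moles of Fe = 85.45 g ÷ 55.85 g/mol = 1.52999 mol
Moles of O2 = 27.2 g ÷ 32.0 g/mol = 0.85 mol
Moles ÷ coefficient: Fe: 1.52999/4 = 0.3825, O2: 0.85/3 = 0.2833
(a) O2 has the smaller value, so O2 is the limiting reagent.
(b) Moles of Fe2O3 = 0.85 mol O2 × (2/3) = 0.566667 mol; mass = 0.566667 mol × 159.7 g/mol = 90.5 g
(c) Fe consumed = 0.85 × (4/3) = 1.13333 mol; remaining = 1.52999 − 1.13333 = 0.396658 mol; mass = 0.396658 mol × 55.85 g/mol = 22.15 g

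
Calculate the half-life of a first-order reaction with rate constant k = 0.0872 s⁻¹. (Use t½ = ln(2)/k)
7.95 s

t½ = ln(2)/k = 0.6931/0.0872 = 7.95 s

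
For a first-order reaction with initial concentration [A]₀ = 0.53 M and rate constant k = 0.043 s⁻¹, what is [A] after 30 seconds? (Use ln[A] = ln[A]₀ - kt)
0.1459 M

ln[A] = ln[A]₀ - k·t = ln(0.53) - (0.043)·(30) = -0.6349 - 1.2900 = -1.9249
[A] = e^(-1.9249) = 0.1459 M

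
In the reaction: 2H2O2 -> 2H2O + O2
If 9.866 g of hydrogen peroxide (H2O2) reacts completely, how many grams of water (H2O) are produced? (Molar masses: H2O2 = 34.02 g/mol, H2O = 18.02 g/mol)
Moles of H2O2 = 9.866 g ÷ 34.02 g/mol = 0.290006 mol
Mole ratio: 2 mol H2O / 2 mol H2O2
Moles of H2O = 0.290006 × (2/2) = 0.290006 mol
Mass of H2O = 0.290006 mol × 18.02 g/mol = 5.226 g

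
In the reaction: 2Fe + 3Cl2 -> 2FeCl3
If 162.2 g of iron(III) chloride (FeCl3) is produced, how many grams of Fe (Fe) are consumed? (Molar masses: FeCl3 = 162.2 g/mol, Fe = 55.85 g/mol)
Moles of FeCl3 = 162.2 g ÷ 162.2 g/mol = 1 mol
Mole ratio: 2 mol Fe / 2 mol FeCl3
Moles of Fe = 1 × (2/2) = 1 mol
Mass of Fe = 1 mol × 55.85 g/mol = 55.85 g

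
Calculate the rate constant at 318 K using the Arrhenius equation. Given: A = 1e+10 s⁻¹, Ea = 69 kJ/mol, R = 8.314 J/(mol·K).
4.63e-02 s⁻¹

k = A·exp(-Ea/(R·T)) = 1e+10·exp(-69000/(8.314·318)) = 1e+10·exp(-26.0983) = 1e+10·4.6308e-12 = 4.63e-02 s⁻¹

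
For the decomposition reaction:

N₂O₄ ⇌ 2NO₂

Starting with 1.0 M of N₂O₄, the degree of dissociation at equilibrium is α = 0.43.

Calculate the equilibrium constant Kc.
K_c = 1.2975

x = α·[A]₀ = 0.43 × 1.0 = 0.43 M dissociated.
At eq: [N₂O₄] = 1.0 − 0.43 = 0.57 M; [NO₂] = 2x = 0.86 M.
Kc = [NO₂]²/[N₂O₄] = (0.86)²/0.57 = 1.298.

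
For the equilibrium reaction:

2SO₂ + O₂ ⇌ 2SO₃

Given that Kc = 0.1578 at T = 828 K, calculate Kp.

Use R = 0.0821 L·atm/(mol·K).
K_p = 0.0023

Δn = (moles gaseous products) − (moles gaseous reactants) = -1
T = 828 K; RT = 0.0821 × 828 = 67.9788
Kp = Kc·(RT)^Δn = 0.1578 × (67.9788)^-1 = 0.1578 × 0.0147105 = 0.0023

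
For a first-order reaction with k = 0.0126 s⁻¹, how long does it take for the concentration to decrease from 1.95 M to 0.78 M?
72.72 s

From ln[A] = ln[A]₀ - k·t: t = ln([A]₀/[A])/k = ln(1.95/0.78)/0.0126 = ln(2.5000)/0.0126 = 0.9163/0.0126 = 72.72 s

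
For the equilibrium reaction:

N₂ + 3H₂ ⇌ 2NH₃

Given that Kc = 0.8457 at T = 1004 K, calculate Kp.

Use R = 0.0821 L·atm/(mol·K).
K_p = 1.24e-04

Δn = (moles gaseous products) − (moles gaseous reactants) = -2
T = 1004 K; RT = 0.0821 × 1004 = 82.4284
Kp = Kc·(RT)^Δn = 0.8457 × (82.4284)^-2 = 0.8457 × 0.000147179 = 1.24e-04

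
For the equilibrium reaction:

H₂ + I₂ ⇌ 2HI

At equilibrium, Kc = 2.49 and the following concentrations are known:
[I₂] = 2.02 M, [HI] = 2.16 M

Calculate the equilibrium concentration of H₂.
[H₂] = 0.9276 M

Kc = ([HI]^2) / ([H₂] × [I₂]) = 2.49
[H₂]^1 = (product terms)/(Kc · other reactant terms) = 4.6656 / (2.49 · 2.02) = 0.92759
[H₂] = 0.9276 M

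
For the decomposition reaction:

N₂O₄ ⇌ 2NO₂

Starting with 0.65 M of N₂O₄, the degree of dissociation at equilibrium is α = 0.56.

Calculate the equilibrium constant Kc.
K_c = 1.8531

x = α·[A]₀ = 0.56 × 0.65 = 0.364 M dissociated.
At eq: [N₂O₄] = 0.65 − 0.364 = 0.286 M; [NO₂] = 2x = 0.728 M.
Kc = [NO₂]²/[N₂O₄] = (0.728)²/0.286 = 1.853.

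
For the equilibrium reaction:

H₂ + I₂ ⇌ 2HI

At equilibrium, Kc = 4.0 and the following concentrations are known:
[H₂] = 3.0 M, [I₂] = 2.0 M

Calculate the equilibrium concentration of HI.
[HI] = 4.8990 M

Kc = ([HI]^2) / ([H₂] × [I₂]) = 4.0
[HI]^2 = Kc · (reactant terms)/(other product terms) = 4.0 · 6 / 1 = 24
[HI] = (24)^(1/2) = 4.8990 M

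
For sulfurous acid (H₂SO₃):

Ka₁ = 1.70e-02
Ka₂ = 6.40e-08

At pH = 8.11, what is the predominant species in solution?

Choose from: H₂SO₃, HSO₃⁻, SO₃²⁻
SO₃²⁻

pKa1 = 1.77, pKa2 = 7.19. Each pKa is the crossover between adjacent species; pH = 8.11 lies in the region where SO₃²⁻ predominates.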